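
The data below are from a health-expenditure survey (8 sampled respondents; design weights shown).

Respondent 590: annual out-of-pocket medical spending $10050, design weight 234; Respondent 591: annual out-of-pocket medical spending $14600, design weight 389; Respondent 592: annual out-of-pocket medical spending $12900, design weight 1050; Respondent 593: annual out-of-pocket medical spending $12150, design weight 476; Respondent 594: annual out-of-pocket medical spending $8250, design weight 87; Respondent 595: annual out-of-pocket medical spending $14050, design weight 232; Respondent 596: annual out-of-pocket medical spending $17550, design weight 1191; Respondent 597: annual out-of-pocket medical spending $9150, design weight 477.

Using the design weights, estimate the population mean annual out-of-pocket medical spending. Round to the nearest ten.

13690

Weighted sum = 10050×234 + 14600×389 + 12900×1050 + 12150×476 + 8250×87 + 14050×232 + 17550×1191 + 9150×477
  = 56603450
Sum of weights = 234 + 389 + 1050 + 476 + 87 + 232 + 1191 + 477 = 4136
Weighted mean = 56603450 / 4136 = 13685.554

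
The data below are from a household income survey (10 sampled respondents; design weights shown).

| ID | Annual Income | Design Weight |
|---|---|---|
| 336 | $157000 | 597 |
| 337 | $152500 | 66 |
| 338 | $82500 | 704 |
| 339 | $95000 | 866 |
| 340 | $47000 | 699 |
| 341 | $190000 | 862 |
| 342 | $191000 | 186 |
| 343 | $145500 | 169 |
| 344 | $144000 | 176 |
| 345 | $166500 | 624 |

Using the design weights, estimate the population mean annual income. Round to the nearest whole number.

127325

Weighted sum = 157000×597 + 152500×66 + 82500×704 + 95000×866 + 47000×699 + 190000×862 + 191000×186 + 145500×169 + 144000×176 + 166500×624
  = 93729000 + 10065000 + 58080000 + 82270000 + 32853000 + 163780000 + 35526000 + 24589500 + 25344000 + 103896000 = 630132500
Sum of weights = 597 + 66 + 704 + 866 + 699 + 862 + 186 + 169 + 176 + 624 = 4949
Weighted mean = 630132500 / 4949 = 127325.22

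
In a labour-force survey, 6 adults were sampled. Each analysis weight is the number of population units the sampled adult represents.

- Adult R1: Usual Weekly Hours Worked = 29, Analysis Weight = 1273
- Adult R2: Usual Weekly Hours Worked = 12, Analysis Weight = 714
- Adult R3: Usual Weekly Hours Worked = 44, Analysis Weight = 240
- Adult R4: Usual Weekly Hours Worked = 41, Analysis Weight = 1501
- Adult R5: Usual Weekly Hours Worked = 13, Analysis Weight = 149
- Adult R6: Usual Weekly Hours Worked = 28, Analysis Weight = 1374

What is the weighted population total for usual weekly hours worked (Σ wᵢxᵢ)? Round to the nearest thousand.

Weighted total = 157995

158000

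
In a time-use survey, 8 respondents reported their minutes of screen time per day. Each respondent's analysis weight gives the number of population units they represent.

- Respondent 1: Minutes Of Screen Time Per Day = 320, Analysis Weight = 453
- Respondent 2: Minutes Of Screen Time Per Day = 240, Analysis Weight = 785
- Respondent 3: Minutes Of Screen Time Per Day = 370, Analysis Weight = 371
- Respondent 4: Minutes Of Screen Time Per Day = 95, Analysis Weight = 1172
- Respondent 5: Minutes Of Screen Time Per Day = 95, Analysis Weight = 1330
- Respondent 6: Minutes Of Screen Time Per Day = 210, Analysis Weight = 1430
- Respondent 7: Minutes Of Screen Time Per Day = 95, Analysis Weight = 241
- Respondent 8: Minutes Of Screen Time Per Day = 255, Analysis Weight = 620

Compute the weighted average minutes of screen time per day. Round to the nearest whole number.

186

Weighted sum = 320×453 + 240×785 + 370×371 + 95×1172 + 95×1330 + 210×1430 + 95×241 + 255×620
  = 1189615
Sum of weights = 453 + 785 + 371 + 1172 + 1330 + 1430 + 241 + 620 = 6402
Weighted mean = 1189615 / 6402 = 185.81928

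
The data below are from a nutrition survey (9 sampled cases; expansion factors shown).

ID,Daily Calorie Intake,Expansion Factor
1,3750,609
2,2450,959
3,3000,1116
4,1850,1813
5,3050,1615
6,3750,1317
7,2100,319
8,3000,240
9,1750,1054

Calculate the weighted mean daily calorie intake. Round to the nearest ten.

Weighted sum = 3750×609 + 2450×959 + 3000×1116 + 1850×1813 + 3050×1615 + 3750×1317 + 2100×319 + 3000×240 + 1750×1054
  = 24434250
Sum of weights = 609 + 959 + 1116 + 1813 + 1615 + 1317 + 319 + 240 + 1054 = 9042
Weighted mean = 24434250 / 9042 = 2702.3059

2700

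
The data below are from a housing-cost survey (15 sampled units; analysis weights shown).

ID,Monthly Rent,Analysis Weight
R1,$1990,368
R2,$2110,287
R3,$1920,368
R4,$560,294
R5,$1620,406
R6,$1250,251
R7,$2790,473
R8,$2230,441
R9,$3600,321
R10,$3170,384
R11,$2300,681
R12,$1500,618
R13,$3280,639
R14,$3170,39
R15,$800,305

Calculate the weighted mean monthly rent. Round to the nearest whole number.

2181

Weighted sum = 12813390
Sum of weights = 5875
Weighted mean = 12813390 / 5875 = 2181.0026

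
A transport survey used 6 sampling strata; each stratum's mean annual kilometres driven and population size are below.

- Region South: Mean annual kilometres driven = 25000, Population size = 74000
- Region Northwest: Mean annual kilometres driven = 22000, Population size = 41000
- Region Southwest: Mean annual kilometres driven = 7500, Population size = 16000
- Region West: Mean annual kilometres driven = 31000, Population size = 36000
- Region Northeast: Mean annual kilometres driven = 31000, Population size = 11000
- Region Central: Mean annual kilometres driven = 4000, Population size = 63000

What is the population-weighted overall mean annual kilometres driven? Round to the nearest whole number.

Σ Nₕ·x̄ₕ = 25000×74000 + 22000×41000 + 7500×16000 + 31000×36000 + 31000×11000 + 4000×63000
  = 1850000000 + 902000000 + 120000000 + 1116000000 + 341000000 + 252000000 = 4581000000
Σ Nₕ = 74000 + 41000 + 16000 + 36000 + 11000 + 63000 = 241000
Overall mean = 4581000000 / 241000 = 19008.299

19008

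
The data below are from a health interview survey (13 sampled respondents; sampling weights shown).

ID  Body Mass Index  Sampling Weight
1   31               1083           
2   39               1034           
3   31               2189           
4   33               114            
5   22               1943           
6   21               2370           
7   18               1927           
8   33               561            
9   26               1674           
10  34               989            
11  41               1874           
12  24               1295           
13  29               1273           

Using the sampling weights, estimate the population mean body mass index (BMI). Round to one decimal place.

28.0

Weighted sum = 513216
Sum of weights = 18326
Weighted mean = 513216 / 18326 = 28.004802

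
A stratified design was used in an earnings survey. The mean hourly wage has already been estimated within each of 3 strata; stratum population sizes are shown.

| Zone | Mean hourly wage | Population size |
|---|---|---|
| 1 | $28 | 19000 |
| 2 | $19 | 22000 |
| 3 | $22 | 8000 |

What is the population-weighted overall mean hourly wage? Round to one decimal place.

Σ Nₕ·x̄ₕ = 28×19000 + 19×22000 + 22×8000
  = 532000 + 418000 + 176000 = 1126000
Σ Nₕ = 19000 + 22000 + 8000 = 49000
Overall mean = 1126000 / 49000 = 22.979592

23.0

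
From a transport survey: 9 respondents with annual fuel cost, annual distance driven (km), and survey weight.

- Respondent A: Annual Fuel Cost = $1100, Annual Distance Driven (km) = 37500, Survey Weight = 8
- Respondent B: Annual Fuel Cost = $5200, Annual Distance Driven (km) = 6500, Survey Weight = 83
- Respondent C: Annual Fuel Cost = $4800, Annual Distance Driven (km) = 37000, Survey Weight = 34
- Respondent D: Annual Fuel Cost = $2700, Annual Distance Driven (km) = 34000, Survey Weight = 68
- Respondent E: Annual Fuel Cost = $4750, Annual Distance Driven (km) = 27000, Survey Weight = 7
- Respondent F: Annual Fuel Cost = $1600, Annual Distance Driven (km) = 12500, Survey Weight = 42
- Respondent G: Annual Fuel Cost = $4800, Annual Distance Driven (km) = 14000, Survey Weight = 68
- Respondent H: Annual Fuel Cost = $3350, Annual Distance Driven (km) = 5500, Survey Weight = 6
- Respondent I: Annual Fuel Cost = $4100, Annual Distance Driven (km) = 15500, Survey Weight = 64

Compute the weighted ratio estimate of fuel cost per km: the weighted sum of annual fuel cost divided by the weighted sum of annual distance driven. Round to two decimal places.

0.21

Σ wᵢ·y = 1100×8 + 5200×83 + 4800×34 + 2700×68 + 4750×7 + 1600×42 + 4800×68 + 3350×6 + 4100×64
  = 8800 + 431600 + 163200 + 183600 + 33250 + 67200 + 326400 + 20100 + 262400 = 1496550
Σ wᵢ·x = 37500×8 + 6500×83 + 37000×34 + 34000×68 + 27000×7 + 12500×42 + 14000×68 + 5500×6 + 15500×64
  = 300000 + 539500 + 1258000 + 2312000 + 189000 + 525000 + 952000 + 33000 + 992000 = 7100500
Ratio = 1496550 / 7100500 = 0.21076685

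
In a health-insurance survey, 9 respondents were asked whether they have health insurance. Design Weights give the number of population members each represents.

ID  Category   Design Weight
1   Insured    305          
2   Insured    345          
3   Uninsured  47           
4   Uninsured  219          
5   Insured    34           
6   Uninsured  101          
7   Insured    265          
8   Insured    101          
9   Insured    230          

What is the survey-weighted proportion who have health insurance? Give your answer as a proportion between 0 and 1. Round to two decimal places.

0.78

Sum of weights for 'Insured' = 305 + 345 + 34 + 265 + 101 + 230 = 1280
Total weight = 305 + 345 + 47 + 219 + 34 + 101 + 265 + 101 + 230 = 1647
Weighted proportion = 1280 / 1647 = 0.77717061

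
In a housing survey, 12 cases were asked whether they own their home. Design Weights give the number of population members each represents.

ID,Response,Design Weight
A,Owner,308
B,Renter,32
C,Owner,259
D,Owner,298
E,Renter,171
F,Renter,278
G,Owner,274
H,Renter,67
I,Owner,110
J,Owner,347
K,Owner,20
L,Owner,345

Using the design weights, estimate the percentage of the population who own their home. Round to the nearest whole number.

78

Sum of weights for 'Owner' = 308 + 259 + 298 + 274 + 110 + 347 + 20 + 345 = 1961
Total weight = 308 + 32 + 259 + 298 + 171 + 278 + 274 + 67 + 110 + 347 + 20 + 345 = 2509
Weighted proportion = 1961 / 2509 = 0.78158629 → 78.158629%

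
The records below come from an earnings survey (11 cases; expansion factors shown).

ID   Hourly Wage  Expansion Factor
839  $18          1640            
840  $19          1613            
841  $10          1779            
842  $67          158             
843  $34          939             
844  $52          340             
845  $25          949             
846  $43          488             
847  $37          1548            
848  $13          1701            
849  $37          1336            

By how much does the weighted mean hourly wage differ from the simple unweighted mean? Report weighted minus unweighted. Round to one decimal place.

-7.3

Unweighted sum = 18 + 19 + 10 + 67 + 34 + 52 + 25 + 43 + 37 + 13 + 37 = 355
Unweighted mean = 355 / 11 = 32.272727
Weighted sum = 18×1640 + 19×1613 + 10×1779 + 67×158 + 34×939 + 52×340 + 25×949 + 43×488 + 37×1548 + 13×1701 + 37×1336
  = 311679
Sum of weights = 1640 + 1613 + 1779 + 158 + 939 + 340 + 949 + 488 + 1548 + 1701 + 1336 = 12491
Weighted mean = 311679 / 12491 = 24.952286
Difference (weighted minus unweighted) = -7.3204416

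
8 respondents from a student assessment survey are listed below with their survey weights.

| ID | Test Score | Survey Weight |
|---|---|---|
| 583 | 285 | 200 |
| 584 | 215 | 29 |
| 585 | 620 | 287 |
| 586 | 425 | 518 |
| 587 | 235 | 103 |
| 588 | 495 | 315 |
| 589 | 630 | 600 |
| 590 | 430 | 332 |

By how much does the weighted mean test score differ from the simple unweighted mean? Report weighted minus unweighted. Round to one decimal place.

Unweighted sum = 285 + 215 + 620 + 425 + 235 + 495 + 630 + 430 = 3335
Unweighted mean = 3335 / 8 = 416.875
Weighted sum = 285×200 + 215×29 + 620×287 + 425×518 + 235×103 + 495×315 + 630×600 + 430×332
  = 57000 + 6235 + 177940 + 220150 + 24205 + 155925 + 378000 + 142760 = 1162215
Sum of weights = 200 + 29 + 287 + 518 + 103 + 315 + 600 + 332 = 2384
Weighted mean = 1162215 / 2384 = 487.50629
Difference (weighted minus unweighted) = 70.631292

70.6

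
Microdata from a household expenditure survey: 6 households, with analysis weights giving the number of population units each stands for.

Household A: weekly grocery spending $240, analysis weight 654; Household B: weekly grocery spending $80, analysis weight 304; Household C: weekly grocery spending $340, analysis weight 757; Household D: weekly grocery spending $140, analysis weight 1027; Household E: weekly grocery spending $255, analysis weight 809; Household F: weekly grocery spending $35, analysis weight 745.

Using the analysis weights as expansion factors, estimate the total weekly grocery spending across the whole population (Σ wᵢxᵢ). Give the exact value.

Weighted total = 240×654 + 80×304 + 340×757 + 140×1027 + 255×809 + 35×745
  = 156960 + 24320 + 257380 + 143780 + 206295 + 26075 = 814810

814810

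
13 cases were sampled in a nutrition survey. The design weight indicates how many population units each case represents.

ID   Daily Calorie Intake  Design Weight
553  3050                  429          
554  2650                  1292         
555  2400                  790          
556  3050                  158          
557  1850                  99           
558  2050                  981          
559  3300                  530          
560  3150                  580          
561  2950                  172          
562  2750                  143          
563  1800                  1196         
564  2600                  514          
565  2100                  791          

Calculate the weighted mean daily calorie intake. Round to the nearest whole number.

2467

Weighted sum = 18931300
Sum of weights = 7675
Weighted mean = 18931300 / 7675 = 2466.6189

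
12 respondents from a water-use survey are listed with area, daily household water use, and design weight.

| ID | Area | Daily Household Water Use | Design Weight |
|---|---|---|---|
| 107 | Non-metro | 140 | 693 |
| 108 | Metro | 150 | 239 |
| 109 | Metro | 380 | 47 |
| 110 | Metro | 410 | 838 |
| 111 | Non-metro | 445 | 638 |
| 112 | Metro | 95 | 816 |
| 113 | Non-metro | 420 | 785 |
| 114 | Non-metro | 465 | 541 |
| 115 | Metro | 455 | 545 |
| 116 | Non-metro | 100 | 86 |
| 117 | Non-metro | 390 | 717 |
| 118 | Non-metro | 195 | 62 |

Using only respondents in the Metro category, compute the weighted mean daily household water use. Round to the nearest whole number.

291

Metro rows: 108, 109, 110, 112, 115
Weighted sum = 150×239 + 380×47 + 410×838 + 95×816 + 455×545
  = 722785
Sum of weights = 239 + 47 + 838 + 816 + 545 = 2485
Weighted mean = 722785 / 2485 = 290.85915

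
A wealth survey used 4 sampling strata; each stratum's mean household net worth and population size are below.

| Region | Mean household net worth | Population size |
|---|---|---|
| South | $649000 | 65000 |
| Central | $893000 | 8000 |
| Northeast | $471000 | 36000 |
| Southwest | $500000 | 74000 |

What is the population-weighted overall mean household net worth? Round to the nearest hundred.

Σ Nₕ·x̄ₕ = 103285000000
Σ Nₕ = 65000 + 8000 + 36000 + 74000 = 183000
Overall mean = 103285000000 / 183000 = 564398.91

564400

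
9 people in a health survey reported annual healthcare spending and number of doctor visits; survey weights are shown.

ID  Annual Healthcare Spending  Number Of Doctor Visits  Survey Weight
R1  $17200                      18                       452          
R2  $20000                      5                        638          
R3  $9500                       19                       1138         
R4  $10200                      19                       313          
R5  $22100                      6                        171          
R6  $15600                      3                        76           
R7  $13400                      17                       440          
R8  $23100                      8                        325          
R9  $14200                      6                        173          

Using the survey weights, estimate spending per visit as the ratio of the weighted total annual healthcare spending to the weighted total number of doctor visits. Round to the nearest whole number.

1080

Σ wᵢ·y = 17200×452 + 20000×638 + 9500×1138 + 10200×313 + 22100×171 + 15600×76 + 13400×440 + 23100×325 + 14200×173
  = 55362800
Σ wᵢ·x = 18×452 + 5×638 + 19×1138 + 19×313 + 6×171 + 3×76 + 17×440 + 8×325 + 6×173
  = 51267
Ratio = 55362800 / 51267 = 1079.8915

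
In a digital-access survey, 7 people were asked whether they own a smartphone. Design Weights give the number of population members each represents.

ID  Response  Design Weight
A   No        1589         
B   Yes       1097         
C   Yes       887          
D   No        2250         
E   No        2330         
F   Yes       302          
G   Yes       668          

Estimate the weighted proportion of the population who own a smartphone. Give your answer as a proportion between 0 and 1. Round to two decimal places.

Sum of weights for 'Yes' = 1097 + 887 + 302 + 668 = 2954
Total weight = 1589 + 1097 + 887 + 2250 + 2330 + 302 + 668 = 9123
Weighted proportion = 2954 / 9123 = 0.323797

0.32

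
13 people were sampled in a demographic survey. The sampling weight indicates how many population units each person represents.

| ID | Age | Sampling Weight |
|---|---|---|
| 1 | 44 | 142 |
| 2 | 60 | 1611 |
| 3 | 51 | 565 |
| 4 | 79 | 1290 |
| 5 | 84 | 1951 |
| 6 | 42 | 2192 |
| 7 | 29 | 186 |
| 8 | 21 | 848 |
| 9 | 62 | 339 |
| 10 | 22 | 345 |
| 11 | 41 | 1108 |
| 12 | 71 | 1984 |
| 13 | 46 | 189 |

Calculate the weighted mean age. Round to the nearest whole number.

Weighted sum = 736377
Sum of weights = 12750
Weighted mean = 736377 / 12750 = 57.755059

58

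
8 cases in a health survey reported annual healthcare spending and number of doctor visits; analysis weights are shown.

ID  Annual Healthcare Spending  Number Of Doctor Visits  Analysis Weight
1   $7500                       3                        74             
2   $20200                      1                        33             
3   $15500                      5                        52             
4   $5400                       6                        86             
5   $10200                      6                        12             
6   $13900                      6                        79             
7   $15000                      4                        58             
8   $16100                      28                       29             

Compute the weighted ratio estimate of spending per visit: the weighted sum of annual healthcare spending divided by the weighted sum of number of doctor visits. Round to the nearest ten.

1930

Σ wᵢ·y = 7500×74 + 20200×33 + 15500×52 + 5400×86 + 10200×12 + 13900×79 + 15000×58 + 16100×29
  = 555000 + 666600 + 806000 + 464400 + 122400 + 1098100 + 870000 + 466900 = 5049400
Σ wᵢ·x = 3×74 + 1×33 + 5×52 + 6×86 + 6×12 + 6×79 + 4×58 + 28×29
  = 222 + 33 + 260 + 516 + 72 + 474 + 232 + 812 = 2621
Ratio = 5049400 / 2621 = 1926.5166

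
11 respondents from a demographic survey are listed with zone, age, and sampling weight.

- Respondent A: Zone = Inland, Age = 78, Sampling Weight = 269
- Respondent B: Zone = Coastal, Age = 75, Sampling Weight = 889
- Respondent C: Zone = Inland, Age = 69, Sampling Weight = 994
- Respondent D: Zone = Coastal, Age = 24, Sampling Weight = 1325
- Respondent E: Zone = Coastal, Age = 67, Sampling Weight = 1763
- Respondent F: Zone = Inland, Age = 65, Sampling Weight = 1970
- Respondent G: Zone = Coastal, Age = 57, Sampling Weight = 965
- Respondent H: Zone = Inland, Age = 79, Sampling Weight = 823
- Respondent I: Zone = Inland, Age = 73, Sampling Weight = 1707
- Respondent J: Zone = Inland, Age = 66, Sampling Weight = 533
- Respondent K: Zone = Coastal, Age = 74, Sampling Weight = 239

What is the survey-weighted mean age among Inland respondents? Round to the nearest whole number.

Inland rows: A, C, F, H, I, J
Weighted sum = 78×269 + 69×994 + 65×1970 + 79×823 + 73×1707 + 66×533
  = 442424
Sum of weights = 269 + 994 + 1970 + 823 + 1707 + 533 = 6296
Weighted mean = 442424 / 6296 = 70.270648

70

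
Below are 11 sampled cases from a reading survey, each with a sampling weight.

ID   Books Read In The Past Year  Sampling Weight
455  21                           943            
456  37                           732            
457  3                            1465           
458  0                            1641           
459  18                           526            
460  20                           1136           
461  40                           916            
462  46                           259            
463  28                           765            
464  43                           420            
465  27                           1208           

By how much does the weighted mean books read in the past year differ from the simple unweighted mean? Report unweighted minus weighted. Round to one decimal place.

Unweighted sum = 21 + 37 + 3 + 0 + 18 + 20 + 40 + 46 + 28 + 43 + 27 = 283
Unweighted mean = 283 / 11 = 25.727273
Weighted sum = 21×943 + 37×732 + 3×1465 + 0×1641 + 18×526 + 20×1136 + 40×916 + 46×259 + 28×765 + 43×420 + 27×1208
  = 204120
Sum of weights = 943 + 732 + 1465 + 1641 + 526 + 1136 + 916 + 259 + 765 + 420 + 1208 = 10011
Weighted mean = 204120 / 10011 = 20.389571
Difference (unweighted minus weighted) = 5.3377013

5.3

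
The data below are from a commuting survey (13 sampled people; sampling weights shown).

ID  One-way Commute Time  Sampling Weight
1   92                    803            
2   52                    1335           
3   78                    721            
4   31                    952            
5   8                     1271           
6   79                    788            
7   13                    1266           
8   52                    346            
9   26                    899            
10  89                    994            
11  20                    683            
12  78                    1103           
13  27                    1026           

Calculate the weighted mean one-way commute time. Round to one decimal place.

Weighted sum = 575152
Sum of weights = 12187
Weighted mean = 575152 / 12187 = 47.193895

47.2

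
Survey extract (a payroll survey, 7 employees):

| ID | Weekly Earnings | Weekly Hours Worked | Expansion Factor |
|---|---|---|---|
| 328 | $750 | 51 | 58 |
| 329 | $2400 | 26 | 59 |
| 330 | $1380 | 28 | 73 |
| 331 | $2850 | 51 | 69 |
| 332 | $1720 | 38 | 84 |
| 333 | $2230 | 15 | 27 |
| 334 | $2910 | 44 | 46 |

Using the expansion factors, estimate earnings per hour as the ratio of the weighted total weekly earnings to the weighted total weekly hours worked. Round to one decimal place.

52.4

Σ wᵢ·y = 750×58 + 2400×59 + 1380×73 + 2850×69 + 1720×84 + 2230×27 + 2910×46
  = 43500 + 141600 + 100740 + 196650 + 144480 + 60210 + 133860 = 821040
Σ wᵢ·x = 51×58 + 26×59 + 28×73 + 51×69 + 38×84 + 15×27 + 44×46
  = 15676
Ratio = 821040 / 15676 = 52.375606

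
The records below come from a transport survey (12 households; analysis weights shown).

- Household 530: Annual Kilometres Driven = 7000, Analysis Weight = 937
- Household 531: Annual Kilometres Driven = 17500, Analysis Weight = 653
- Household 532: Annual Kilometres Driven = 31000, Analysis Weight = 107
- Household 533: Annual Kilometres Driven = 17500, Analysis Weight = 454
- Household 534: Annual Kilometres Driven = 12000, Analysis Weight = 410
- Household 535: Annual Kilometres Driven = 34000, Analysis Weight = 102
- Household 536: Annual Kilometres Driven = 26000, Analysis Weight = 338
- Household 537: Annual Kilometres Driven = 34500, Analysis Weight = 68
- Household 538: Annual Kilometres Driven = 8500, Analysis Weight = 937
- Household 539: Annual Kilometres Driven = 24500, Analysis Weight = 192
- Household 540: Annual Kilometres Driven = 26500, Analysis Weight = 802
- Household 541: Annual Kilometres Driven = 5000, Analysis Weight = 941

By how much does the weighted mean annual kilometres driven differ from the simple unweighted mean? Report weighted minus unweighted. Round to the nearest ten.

-5620

Unweighted sum = 7000 + 17500 + 31000 + 17500 + 12000 + 34000 + 26000 + 34500 + 8500 + 24500 + 26500 + 5000 = 244000
Unweighted mean = 244000 / 12 = 20333.333
Weighted sum = 87397000
Sum of weights = 937 + 653 + 107 + 454 + 410 + 102 + 338 + 68 + 937 + 192 + 802 + 941 = 5941
Weighted mean = 87397000 / 5941 = 14710.823
Difference (weighted minus unweighted) = -5622.5102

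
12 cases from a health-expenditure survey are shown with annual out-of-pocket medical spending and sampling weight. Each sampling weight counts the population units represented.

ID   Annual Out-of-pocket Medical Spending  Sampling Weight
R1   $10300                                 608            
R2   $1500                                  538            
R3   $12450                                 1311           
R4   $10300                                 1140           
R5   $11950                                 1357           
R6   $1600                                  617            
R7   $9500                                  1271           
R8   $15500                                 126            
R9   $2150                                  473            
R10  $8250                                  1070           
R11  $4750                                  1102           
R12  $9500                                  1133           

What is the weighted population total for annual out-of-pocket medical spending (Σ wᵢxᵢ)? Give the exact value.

Weighted total = 92206650

92206650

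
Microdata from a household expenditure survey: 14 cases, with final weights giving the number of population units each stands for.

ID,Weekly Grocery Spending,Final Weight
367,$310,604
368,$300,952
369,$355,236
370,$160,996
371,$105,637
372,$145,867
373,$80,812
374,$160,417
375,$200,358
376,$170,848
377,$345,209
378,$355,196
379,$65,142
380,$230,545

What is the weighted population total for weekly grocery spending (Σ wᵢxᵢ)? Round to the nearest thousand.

Weighted total = 1532285

1532000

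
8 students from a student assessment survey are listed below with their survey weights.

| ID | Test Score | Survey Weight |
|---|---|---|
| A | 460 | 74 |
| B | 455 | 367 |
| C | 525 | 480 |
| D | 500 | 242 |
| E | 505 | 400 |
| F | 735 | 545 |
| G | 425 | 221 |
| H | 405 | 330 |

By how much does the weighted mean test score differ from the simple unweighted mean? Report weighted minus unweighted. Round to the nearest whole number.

27

Unweighted sum = 4010
Unweighted mean = 4010 / 8 = 501.25
Weighted sum = 460×74 + 455×367 + 525×480 + 500×242 + 505×400 + 735×545 + 425×221 + 405×330
  = 34040 + 166985 + 252000 + 121000 + 202000 + 400575 + 93925 + 133650 = 1404175
Sum of weights = 74 + 367 + 480 + 242 + 400 + 545 + 221 + 330 = 2659
Weighted mean = 1404175 / 2659 = 528.08387
Difference (weighted minus unweighted) = 26.833866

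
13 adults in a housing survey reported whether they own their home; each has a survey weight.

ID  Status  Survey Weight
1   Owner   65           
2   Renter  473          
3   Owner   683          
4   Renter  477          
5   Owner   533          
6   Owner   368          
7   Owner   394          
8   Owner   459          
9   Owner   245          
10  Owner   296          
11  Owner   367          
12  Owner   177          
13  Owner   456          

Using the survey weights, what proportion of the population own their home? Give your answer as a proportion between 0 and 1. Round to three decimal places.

Sum of weights for 'Owner' = 65 + 683 + 533 + 368 + 394 + 459 + 245 + 296 + 367 + 177 + 456 = 4043
Total weight = 4993
Weighted proportion = 4043 / 4993 = 0.80973363

0.810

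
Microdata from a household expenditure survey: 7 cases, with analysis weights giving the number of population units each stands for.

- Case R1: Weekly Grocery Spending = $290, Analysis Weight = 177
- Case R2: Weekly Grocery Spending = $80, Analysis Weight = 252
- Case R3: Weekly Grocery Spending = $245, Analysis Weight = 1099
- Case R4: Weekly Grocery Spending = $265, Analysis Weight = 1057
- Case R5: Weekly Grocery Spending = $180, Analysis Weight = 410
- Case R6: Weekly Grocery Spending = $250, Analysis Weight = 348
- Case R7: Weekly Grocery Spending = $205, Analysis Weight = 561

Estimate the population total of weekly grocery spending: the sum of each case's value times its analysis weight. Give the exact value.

Weighted total = 896655

896655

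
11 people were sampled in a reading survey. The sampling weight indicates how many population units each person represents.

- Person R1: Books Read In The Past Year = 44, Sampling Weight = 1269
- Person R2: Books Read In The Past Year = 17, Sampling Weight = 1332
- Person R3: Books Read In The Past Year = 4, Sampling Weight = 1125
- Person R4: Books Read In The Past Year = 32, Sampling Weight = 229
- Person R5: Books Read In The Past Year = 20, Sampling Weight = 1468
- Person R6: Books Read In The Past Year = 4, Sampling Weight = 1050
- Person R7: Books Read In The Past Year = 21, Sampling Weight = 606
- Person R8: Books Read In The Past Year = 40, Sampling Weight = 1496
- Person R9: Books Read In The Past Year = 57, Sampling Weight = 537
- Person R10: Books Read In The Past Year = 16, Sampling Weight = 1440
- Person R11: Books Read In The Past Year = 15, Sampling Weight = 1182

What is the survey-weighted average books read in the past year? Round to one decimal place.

22.8

Weighted sum = 267813
Sum of weights = 1269 + 1332 + 1125 + 229 + 1468 + 1050 + 606 + 1496 + 537 + 1440 + 1182 = 11734
Weighted mean = 267813 / 11734 = 22.823675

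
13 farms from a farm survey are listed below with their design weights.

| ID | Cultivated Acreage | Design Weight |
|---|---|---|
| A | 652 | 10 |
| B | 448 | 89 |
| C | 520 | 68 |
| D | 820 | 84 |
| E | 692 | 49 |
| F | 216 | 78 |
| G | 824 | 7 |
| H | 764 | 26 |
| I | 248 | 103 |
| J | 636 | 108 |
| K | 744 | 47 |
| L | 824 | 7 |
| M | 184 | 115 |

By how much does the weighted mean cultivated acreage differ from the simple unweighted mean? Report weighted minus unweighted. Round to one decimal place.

Unweighted sum = 7572
Unweighted mean = 7572 / 13 = 582.46154
Weighted sum = 383148
Sum of weights = 791
Weighted mean = 383148 / 791 = 484.38432
Difference (weighted minus unweighted) = -98.077215

-98.1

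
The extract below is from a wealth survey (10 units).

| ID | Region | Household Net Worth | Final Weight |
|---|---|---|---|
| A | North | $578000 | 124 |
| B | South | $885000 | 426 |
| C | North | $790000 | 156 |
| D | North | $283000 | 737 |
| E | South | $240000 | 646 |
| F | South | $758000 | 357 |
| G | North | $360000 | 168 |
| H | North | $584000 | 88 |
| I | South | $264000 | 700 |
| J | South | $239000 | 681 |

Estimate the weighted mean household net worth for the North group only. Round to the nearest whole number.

North rows: A, C, D, G, H
Weighted sum = 578000×124 + 790000×156 + 283000×737 + 360000×168 + 584000×88
  = 71672000 + 123240000 + 208571000 + 60480000 + 51392000 = 515355000
Sum of weights = 124 + 156 + 737 + 168 + 88 = 1273
Weighted mean = 515355000 / 1273 = 404835.04

404835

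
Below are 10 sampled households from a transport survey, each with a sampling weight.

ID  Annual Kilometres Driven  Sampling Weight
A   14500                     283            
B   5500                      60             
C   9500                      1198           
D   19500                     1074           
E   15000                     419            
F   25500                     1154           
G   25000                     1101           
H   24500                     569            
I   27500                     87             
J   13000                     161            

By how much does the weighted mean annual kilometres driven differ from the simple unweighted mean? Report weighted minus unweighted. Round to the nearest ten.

1440

Unweighted sum = 14500 + 5500 + 9500 + 19500 + 15000 + 25500 + 25000 + 24500 + 27500 + 13000 = 179500
Unweighted mean = 179500 / 10 = 17950
Weighted sum = 14500×283 + 5500×60 + 9500×1198 + 19500×1074 + 15000×419 + 25500×1154 + 25000×1101 + 24500×569 + 27500×87 + 13000×161
  = 4103500 + 330000 + 11381000 + 20943000 + 6285000 + 29427000 + 27525000 + 13940500 + 2392500 + 2093000 = 118420500
Sum of weights = 283 + 60 + 1198 + 1074 + 419 + 1154 + 1101 + 569 + 87 + 161 = 6106
Weighted mean = 118420500 / 6106 = 19394.121
Difference (weighted minus unweighted) = 1444.1205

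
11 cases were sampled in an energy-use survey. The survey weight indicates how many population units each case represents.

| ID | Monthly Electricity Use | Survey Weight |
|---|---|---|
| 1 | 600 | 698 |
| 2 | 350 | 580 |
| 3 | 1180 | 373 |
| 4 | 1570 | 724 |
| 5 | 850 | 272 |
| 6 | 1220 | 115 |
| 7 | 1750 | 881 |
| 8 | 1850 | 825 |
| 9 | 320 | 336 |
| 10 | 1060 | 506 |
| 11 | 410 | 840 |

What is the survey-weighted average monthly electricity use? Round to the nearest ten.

Weighted sum = 600×698 + 350×580 + 1180×373 + 1570×724 + 850×272 + 1220×115 + 1750×881 + 1850×825 + 320×336 + 1060×506 + 410×840
  = 418800 + 203000 + 440140 + 1136680 + 231200 + 140300 + 1541750 + 1526250 + 107520 + 536360 + 344400 = 6626400
Sum of weights = 698 + 580 + 373 + 724 + 272 + 115 + 881 + 825 + 336 + 506 + 840 = 6150
Weighted mean = 6626400 / 6150 = 1077.4634

1080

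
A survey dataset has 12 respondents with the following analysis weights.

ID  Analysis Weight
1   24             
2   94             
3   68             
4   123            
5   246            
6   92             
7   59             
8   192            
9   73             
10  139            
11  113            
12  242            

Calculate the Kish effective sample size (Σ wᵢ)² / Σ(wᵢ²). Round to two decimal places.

9.15

Σ wᵢ = 1465
Σ wᵢ² = 234473
n_eff = 1465² / 234473 = 2146225 / 234473 = 9.1533993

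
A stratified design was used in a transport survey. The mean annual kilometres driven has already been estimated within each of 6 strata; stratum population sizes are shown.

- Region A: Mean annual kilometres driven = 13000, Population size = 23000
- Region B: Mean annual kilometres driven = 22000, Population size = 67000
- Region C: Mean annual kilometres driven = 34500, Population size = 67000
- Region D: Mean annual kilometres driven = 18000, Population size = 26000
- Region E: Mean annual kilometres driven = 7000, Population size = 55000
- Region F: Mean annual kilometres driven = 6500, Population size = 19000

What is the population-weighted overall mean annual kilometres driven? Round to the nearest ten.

Σ Nₕ·x̄ₕ = 13000×23000 + 22000×67000 + 34500×67000 + 18000×26000 + 7000×55000 + 6500×19000
  = 299000000 + 1474000000 + 2311500000 + 468000000 + 385000000 + 123500000 = 5061000000
Σ Nₕ = 257000
Overall mean = 5061000000 / 257000 = 19692.607

19690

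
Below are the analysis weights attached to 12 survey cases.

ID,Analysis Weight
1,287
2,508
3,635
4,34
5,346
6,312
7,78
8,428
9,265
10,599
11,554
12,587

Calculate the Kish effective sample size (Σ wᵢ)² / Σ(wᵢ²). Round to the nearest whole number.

10

Σ wᵢ = 287 + 508 + 635 + 34 + 346 + 312 + 78 + 428 + 265 + 599 + 554 + 587 = 4633
Σ wᵢ² = 2231653
n_eff = 4633² / 2231653 = 21464689 / 2231653 = 9.6182915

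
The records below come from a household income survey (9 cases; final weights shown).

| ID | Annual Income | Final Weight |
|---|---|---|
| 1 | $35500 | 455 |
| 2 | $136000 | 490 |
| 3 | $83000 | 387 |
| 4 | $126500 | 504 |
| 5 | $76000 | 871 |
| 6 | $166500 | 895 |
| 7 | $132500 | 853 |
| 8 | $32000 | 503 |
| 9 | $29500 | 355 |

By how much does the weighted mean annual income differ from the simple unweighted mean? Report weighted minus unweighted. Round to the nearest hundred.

Unweighted sum = 35500 + 136000 + 83000 + 126500 + 76000 + 166500 + 132500 + 32000 + 29500 = 817500
Unweighted mean = 817500 / 9 = 90833.333
Weighted sum = 533474000
Sum of weights = 455 + 490 + 387 + 504 + 871 + 895 + 853 + 503 + 355 = 5313
Weighted mean = 533474000 / 5313 = 100409.19
Difference (weighted minus unweighted) = 9575.8517

9600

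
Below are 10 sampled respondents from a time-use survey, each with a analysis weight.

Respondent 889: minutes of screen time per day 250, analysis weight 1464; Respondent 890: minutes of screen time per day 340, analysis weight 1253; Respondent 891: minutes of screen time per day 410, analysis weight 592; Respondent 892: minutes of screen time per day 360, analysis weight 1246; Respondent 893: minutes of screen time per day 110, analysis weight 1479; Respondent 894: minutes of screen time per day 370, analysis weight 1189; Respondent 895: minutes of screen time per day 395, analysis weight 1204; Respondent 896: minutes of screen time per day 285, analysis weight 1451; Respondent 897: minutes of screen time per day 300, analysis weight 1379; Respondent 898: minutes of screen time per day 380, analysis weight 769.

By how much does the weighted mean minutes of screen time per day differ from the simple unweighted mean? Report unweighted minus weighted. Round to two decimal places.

13.92

Unweighted sum = 250 + 340 + 410 + 360 + 110 + 370 + 395 + 285 + 300 + 380 = 3200
Unweighted mean = 3200 / 10 = 320
Weighted sum = 250×1464 + 340×1253 + 410×592 + 360×1246 + 110×1479 + 370×1189 + 395×1204 + 285×1451 + 300×1379 + 380×769
  = 366000 + 426020 + 242720 + 448560 + 162690 + 439930 + 475580 + 413535 + 413700 + 292220 = 3680955
Sum of weights = 12026
Weighted mean = 3680955 / 12026 = 306.08307
Difference (unweighted minus weighted) = 13.91693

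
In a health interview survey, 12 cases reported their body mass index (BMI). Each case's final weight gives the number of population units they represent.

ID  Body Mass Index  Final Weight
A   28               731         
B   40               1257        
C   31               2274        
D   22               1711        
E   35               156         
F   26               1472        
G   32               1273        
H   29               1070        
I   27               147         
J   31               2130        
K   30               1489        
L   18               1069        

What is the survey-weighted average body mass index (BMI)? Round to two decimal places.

28.98

Weighted sum = 428293
Sum of weights = 731 + 1257 + 2274 + 1711 + 156 + 1472 + 1273 + 1070 + 147 + 2130 + 1489 + 1069 = 14779
Weighted mean = 428293 / 14779 = 28.979836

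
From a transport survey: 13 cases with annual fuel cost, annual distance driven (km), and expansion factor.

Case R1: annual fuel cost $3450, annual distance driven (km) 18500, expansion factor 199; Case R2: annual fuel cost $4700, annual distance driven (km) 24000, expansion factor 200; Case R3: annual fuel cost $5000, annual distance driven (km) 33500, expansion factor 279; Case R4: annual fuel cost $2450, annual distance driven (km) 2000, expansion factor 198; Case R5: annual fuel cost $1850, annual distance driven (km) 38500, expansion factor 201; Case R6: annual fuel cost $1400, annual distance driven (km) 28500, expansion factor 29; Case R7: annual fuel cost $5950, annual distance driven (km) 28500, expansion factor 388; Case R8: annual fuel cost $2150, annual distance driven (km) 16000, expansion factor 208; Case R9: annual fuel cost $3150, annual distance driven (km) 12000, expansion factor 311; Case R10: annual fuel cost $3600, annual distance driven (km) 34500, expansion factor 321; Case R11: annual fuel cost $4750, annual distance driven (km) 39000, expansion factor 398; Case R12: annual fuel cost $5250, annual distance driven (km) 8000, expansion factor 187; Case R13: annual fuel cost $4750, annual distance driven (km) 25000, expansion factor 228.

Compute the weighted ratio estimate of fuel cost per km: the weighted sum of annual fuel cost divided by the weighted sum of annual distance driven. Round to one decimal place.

0.2

Σ wᵢ·y = 12765400
Σ wᵢ·x = 78699500
Ratio = 12765400 / 78699500 = 0.16220433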